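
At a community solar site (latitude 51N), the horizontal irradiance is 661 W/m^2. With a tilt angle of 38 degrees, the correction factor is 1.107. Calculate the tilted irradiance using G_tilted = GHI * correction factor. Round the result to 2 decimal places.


Identify the given values:
  GHI = 661 W/m^2, tilt correction factor = 1.107
Apply the formula G_tilted = GHI * factor:
  G_tilted = 661 * 1.107
  G_tilted = 731.73 W/m^2

731.73


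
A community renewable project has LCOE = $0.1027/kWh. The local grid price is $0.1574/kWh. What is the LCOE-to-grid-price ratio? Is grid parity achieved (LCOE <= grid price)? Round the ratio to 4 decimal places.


Compare LCOE to grid price:
  LCOE = $0.1027/kWh, Grid price = $0.1574/kWh
  Ratio = LCOE / grid_price = 0.1027 / 0.1574 = 0.6525
  Grid parity achieved (ratio <= 1)? yes

0.6525


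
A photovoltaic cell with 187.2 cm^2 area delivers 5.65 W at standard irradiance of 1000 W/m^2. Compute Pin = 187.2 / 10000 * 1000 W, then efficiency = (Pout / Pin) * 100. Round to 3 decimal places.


First compute the input power:
  Pin = area_cm2 / 10000 * G = 187.2 / 10000 * 1000 = 18.72 W
Then compute efficiency:
  Efficiency = (Pout / Pin) * 100 = (5.65 / 18.72) * 100
  Efficiency = 30.182%

30.182


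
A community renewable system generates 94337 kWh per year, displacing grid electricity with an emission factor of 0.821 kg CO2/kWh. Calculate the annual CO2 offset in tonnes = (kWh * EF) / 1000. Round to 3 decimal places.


CO2 offset in kg = generation * emission_factor
CO2 offset = 94337 * 0.821 = 77450.68 kg
Convert to tonnes:
  CO2 offset = 77450.68 / 1000 = 77.451 tonnes

77.451


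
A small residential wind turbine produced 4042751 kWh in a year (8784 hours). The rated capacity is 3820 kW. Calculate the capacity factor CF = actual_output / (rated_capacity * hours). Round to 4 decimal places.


Capacity factor = actual output / maximum possible output
Maximum possible = rated * hours = 3820 * 8784 = 33554880 kWh
CF = 4042751 / 33554880
CF = 0.1205

0.1205


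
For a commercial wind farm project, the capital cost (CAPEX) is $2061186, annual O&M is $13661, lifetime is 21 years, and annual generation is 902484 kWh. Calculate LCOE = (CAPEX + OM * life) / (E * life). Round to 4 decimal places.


Total cost = CAPEX + OM * lifetime = 2061186 + 13661 * 21 = 2061186 + 286881 = 2348067
Total generation = annual * lifetime = 902484 * 21 = 18952164 kWh
LCOE = 2348067 / 18952164
LCOE = 0.1239 $/kWh

0.1239


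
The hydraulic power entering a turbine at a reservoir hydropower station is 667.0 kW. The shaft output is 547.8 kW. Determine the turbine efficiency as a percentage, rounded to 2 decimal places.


Turbine efficiency = (output power / input power) * 100
eta = (547.8 / 667.0) * 100
eta = 82.13%

82.13


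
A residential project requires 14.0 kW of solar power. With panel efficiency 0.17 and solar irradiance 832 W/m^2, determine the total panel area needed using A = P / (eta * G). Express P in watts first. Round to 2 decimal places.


Convert target power to watts: P = 14.0 * 1000 = 14000.0 W
Compute denominator: eta * G = 0.17 * 832 = 141.44
Required area A = P / (eta * G) = 14000.0 / 141.44
A = 98.98 m^2

98.98


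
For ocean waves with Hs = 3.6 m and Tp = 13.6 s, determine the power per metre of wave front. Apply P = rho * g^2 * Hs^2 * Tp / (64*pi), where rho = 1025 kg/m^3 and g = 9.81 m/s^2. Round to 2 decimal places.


Apply wave power formula:
  g^2 = 9.81^2 = 96.2361
  Hs^2 = 3.6^2 = 12.96
  Numerator = rho * g^2 * Hs^2 * Tp = 1025 * 96.2361 * 12.96 * 13.6 = 17386244.79
  Denominator = 64 * pi = 201.0619
  P = 17386244.79 / 201.0619 = 86472.09 W/m

86472.09


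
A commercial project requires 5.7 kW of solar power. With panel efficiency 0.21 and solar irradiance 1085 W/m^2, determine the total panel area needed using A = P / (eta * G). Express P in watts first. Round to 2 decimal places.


Convert target power to watts: P = 5.7 * 1000 = 5700.0 W
Compute denominator: eta * G = 0.21 * 1085 = 227.85
Required area A = P / (eta * G) = 5700.0 / 227.85
A = 25.02 m^2

25.02


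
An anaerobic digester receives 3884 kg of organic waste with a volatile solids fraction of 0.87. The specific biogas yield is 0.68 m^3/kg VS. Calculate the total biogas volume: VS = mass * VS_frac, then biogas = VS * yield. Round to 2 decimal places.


Compute volatile solids:
  VS = mass * VS_fraction = 3884 * 0.87 = 3379.08 kg
Calculate biogas volume:
  Biogas = VS * specific_yield = 3379.08 * 0.68
  Biogas = 2297.77 m^3

2297.77


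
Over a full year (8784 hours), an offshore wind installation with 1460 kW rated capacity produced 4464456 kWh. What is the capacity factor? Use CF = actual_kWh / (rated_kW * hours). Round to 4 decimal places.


Capacity factor = actual output / maximum possible output
Maximum possible = rated * hours = 1460 * 8784 = 12824640 kWh
CF = 4464456 / 12824640
CF = 0.3481

0.3481


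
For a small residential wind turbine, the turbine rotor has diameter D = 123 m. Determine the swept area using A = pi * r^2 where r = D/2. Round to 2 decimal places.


Compute the rotor radius:
  r = D / 2 = 123 / 2 = 61.5 m
Calculate swept area:
  A = pi * r^2 = pi * 61.5^2
  A = 11882.29 m^2

11882.29


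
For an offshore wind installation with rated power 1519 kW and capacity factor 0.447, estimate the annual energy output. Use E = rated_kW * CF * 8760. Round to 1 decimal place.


Annual energy = rated_kW * capacity_factor * hours_per_year
Given: P_rated = 1519 kW, CF = 0.447, hours = 8760
E = 1519 * 0.447 * 8760
E = 5947978.7 kWh

5947978.7


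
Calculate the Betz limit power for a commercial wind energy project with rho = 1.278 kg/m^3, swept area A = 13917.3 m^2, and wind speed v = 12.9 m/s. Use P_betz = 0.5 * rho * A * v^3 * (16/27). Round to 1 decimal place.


The Betz coefficient Cp_max = 16/27 = 0.5926
v^3 = 12.9^3 = 2146.689
P_betz = 0.5 * rho * A * v^3 * Cp_max
P_betz = 0.5 * 1.278 * 13917.3 * 2146.689 * 0.5926
P_betz = 11313088.8 W

11313088.8


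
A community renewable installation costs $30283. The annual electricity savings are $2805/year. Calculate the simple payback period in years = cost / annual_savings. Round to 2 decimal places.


Simple payback period = initial cost / annual savings
Payback = 30283 / 2805
Payback = 10.80 years

10.80


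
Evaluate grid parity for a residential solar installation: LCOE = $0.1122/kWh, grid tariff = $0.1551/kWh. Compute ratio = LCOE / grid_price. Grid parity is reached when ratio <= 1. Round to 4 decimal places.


Compare LCOE to grid price:
  LCOE = $0.1122/kWh, Grid price = $0.1551/kWh
  Ratio = LCOE / grid_price = 0.1122 / 0.1551 = 0.7234
  Grid parity achieved (ratio <= 1)? yes

0.7234


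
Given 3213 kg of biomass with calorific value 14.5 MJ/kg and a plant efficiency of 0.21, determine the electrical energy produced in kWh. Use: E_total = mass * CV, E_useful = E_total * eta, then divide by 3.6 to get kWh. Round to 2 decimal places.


Total energy = mass * CV = 3213 * 14.5 = 46588.5 MJ
Useful energy = total * eta = 46588.5 * 0.21 = 9783.59 MJ
Convert to kWh: 9783.59 / 3.6
Useful energy = 2717.66 kWh

2717.66


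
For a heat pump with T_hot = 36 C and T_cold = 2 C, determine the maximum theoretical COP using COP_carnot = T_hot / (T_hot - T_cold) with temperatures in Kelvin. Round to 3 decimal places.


Convert to Kelvin:
  T_hot = 36 + 273.15 = 309.15 K
  T_cold = 2 + 273.15 = 275.15 K
Apply Carnot COP formula:
  COP = T_hot_K / (T_hot_K - T_cold_K) = 309.15 / 34.0
  COP = 9.093

9.093


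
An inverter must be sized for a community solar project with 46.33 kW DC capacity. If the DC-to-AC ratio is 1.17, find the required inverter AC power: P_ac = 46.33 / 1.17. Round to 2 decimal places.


The inverter AC capacity is determined by the DC/AC ratio.
Given: P_dc = 46.33 kW, DC/AC ratio = 1.17
P_ac = P_dc / ratio = 46.33 / 1.17
P_ac = 39.60 kW

39.60


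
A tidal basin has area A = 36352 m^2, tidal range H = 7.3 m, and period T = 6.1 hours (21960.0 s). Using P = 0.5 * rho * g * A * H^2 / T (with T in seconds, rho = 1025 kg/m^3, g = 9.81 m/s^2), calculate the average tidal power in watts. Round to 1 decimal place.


Convert period to seconds: T = 6.1 * 3600 = 21960.0 s
H^2 = 7.3^2 = 53.29
P = 0.5 * rho * g * A * H^2 / T
P = 0.5 * 1025 * 9.81 * 36352 * 53.29 / 21960.0
P = 443511.2 W

443511.2


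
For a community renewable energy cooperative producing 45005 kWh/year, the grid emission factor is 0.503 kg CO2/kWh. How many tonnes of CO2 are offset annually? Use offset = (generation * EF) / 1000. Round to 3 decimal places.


CO2 offset in kg = generation * emission_factor
CO2 offset = 45005 * 0.503 = 22637.52 kg
Convert to tonnes:
  CO2 offset = 22637.52 / 1000 = 22.638 tonnes

22.638


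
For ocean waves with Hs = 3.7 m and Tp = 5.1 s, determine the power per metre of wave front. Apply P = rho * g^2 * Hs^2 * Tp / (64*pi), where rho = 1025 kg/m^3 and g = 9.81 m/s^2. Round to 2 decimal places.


Apply wave power formula:
  g^2 = 9.81^2 = 96.2361
  Hs^2 = 3.7^2 = 13.69
  Numerator = rho * g^2 * Hs^2 * Tp = 1025 * 96.2361 * 13.69 * 5.1 = 6887085.97
  Denominator = 64 * pi = 201.0619
  P = 6887085.97 / 201.0619 = 34253.56 W/m

34253.56


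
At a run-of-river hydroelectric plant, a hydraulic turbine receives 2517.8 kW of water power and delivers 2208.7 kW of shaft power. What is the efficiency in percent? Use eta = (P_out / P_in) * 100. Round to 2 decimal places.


Turbine efficiency = (output power / input power) * 100
eta = (2208.7 / 2517.8) * 100
eta = 87.72%

87.72


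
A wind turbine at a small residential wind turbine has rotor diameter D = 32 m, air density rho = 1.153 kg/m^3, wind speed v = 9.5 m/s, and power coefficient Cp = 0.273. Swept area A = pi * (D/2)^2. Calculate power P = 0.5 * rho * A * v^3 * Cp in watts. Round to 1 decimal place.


Step 1 -- Compute swept area:
  A = pi * (D/2)^2 = pi * (32/2)^2 = 804.25 m^2
Step 2 -- Apply wind power equation:
  P = 0.5 * rho * A * v^3 * Cp
  v^3 = 9.5^3 = 857.375
  P = 0.5 * 1.153 * 804.25 * 857.375 * 0.273
  P = 108523.2 W

108523.2


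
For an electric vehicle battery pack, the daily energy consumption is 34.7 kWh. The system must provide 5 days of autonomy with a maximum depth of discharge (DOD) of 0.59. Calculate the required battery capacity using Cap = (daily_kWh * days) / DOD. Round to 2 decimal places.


Total energy needed = daily * days = 34.7 * 5 = 173.5 kWh
Account for depth of discharge:
  Cap = total_energy / DOD = 173.5 / 0.59
  Cap = 294.07 kWh

294.07


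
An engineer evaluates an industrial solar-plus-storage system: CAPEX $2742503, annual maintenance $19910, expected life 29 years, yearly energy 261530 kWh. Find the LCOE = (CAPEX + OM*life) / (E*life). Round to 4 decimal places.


Total cost = CAPEX + OM * lifetime = 2742503 + 19910 * 29 = 2742503 + 577390 = 3319893
Total generation = annual * lifetime = 261530 * 29 = 7584370 kWh
LCOE = 3319893 / 7584370
LCOE = 0.4377 $/kWh

0.4377


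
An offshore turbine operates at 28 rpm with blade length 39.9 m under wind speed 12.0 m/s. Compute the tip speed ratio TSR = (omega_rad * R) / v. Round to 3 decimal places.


Convert rotational speed to rad/s:
  omega = 28 * 2 * pi / 60 = 2.9322 rad/s
Compute tip speed:
  v_tip = omega * R = 2.9322 * 39.9 = 116.993 m/s
Tip speed ratio:
  TSR = v_tip / v_wind = 116.993 / 12.0 = 9.749

9.749


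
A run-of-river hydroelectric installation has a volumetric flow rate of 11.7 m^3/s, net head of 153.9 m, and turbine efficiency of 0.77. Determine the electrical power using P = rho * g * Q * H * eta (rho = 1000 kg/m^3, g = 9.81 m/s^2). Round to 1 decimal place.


Apply the hydropower formula P = rho * g * Q * H * eta
rho * g = 1000 * 9.81 = 9810.0
P = 9810.0 * 11.7 * 153.9 * 0.77
P = 13601418.8 W

13601418.8


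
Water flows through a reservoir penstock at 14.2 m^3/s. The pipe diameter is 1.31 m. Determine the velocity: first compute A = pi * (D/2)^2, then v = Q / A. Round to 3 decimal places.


Compute pipe cross-sectional area:
  A = pi * (D/2)^2 = pi * (1.31/2)^2 = 1.3478 m^2
Calculate velocity:
  v = Q / A = 14.2 / 1.3478
  v = 10.536 m/s

10.536


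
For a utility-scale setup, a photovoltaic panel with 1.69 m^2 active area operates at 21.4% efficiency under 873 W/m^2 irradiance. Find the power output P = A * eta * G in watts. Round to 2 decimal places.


Use the solar power formula P = A * eta * G.
Given: A = 1.69 m^2, eta = 0.214, G = 873 W/m^2
P = 1.69 * 0.214 * 873
P = 315.73 W

315.73


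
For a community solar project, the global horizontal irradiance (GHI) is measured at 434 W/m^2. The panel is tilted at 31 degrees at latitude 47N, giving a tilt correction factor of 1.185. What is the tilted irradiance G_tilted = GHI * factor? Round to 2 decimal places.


Identify the given values:
  GHI = 434 W/m^2, tilt correction factor = 1.185
Apply the formula G_tilted = GHI * factor:
  G_tilted = 434 * 1.185
  G_tilted = 514.29 W/m^2

514.29


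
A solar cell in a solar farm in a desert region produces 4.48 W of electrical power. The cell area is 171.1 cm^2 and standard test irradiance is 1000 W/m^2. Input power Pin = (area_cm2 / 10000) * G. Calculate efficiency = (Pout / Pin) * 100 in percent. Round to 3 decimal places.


First compute the input power:
  Pin = area_cm2 / 10000 * G = 171.1 / 10000 * 1000 = 17.11 W
Then compute efficiency:
  Efficiency = (Pout / Pin) * 100 = (4.48 / 17.11) * 100
  Efficiency = 26.184%

26.184


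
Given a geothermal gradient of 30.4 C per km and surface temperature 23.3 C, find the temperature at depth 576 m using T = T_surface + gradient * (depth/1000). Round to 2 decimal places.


Convert depth to km: 576 / 1000 = 0.576 km
Temperature increase = gradient * depth_km = 30.4 * 0.576 = 17.51 C
Temperature at depth = T_surface + delta_T = 23.3 + 17.51
T = 40.81 C

40.81


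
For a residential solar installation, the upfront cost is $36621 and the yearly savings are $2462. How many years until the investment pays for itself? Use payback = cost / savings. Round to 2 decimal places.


Simple payback period = initial cost / annual savings
Payback = 36621 / 2462
Payback = 14.87 years

14.87


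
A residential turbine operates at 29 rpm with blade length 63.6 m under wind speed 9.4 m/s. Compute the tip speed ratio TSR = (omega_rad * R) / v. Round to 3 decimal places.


Convert rotational speed to rad/s:
  omega = 29 * 2 * pi / 60 = 3.0369 rad/s
Compute tip speed:
  v_tip = omega * R = 3.0369 * 63.6 = 193.145 m/s
Tip speed ratio:
  TSR = v_tip / v_wind = 193.145 / 9.4 = 20.547

20.547


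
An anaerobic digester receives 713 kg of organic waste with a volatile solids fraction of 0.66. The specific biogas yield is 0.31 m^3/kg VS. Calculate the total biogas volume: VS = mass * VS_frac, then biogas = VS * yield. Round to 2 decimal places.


Compute volatile solids:
  VS = mass * VS_fraction = 713 * 0.66 = 470.58 kg
Calculate biogas volume:
  Biogas = VS * specific_yield = 470.58 * 0.31
  Biogas = 145.88 m^3

145.88


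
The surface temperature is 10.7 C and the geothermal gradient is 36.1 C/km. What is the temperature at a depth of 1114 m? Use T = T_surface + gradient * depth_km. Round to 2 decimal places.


Convert depth to km: 1114 / 1000 = 1.114 km
Temperature increase = gradient * depth_km = 36.1 * 1.114 = 40.22 C
Temperature at depth = T_surface + delta_T = 10.7 + 40.22
T = 50.92 C

50.92


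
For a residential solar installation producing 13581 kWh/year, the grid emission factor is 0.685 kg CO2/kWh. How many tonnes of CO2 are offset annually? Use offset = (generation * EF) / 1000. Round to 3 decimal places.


CO2 offset in kg = generation * emission_factor
CO2 offset = 13581 * 0.685 = 9302.99 kg
Convert to tonnes:
  CO2 offset = 9302.99 / 1000 = 9.303 tonnes

9.303


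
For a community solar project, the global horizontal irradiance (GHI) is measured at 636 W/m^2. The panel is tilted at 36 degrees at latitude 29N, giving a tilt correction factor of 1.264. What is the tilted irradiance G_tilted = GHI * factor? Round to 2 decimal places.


Identify the given values:
  GHI = 636 W/m^2, tilt correction factor = 1.264
Apply the formula G_tilted = GHI * factor:
  G_tilted = 636 * 1.264
  G_tilted = 803.90 W/m^2

803.90


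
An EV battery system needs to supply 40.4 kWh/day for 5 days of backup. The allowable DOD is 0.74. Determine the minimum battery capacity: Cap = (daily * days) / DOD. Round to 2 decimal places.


Total energy needed = daily * days = 40.4 * 5 = 202.0 kWh
Account for depth of discharge:
  Cap = total_energy / DOD = 202.0 / 0.74
  Cap = 272.97 kWh

272.97


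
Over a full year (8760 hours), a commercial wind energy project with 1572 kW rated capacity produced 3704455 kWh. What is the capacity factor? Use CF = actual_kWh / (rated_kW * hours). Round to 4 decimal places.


Capacity factor = actual output / maximum possible output
Maximum possible = rated * hours = 1572 * 8760 = 13770720 kWh
CF = 3704455 / 13770720
CF = 0.2690

0.2690


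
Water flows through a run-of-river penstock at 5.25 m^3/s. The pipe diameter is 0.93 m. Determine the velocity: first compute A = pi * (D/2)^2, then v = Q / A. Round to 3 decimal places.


Compute pipe cross-sectional area:
  A = pi * (D/2)^2 = pi * (0.93/2)^2 = 0.6793 m^2
Calculate velocity:
  v = Q / A = 5.25 / 0.6793
  v = 7.729 m/s

7.729


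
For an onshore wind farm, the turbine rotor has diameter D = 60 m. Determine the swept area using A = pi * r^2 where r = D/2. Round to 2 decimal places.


Compute the rotor radius:
  r = D / 2 = 60 / 2 = 30.0 m
Calculate swept area:
  A = pi * r^2 = pi * 30.0^2
  A = 2827.43 m^2

2827.43


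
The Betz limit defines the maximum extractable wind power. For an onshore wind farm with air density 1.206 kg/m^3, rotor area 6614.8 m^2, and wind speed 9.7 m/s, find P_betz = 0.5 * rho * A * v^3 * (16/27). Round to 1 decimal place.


The Betz coefficient Cp_max = 16/27 = 0.5926
v^3 = 9.7^3 = 912.673
P_betz = 0.5 * rho * A * v^3 * Cp_max
P_betz = 0.5 * 1.206 * 6614.8 * 912.673 * 0.5926
P_betz = 2157274.7 W

2157274.7


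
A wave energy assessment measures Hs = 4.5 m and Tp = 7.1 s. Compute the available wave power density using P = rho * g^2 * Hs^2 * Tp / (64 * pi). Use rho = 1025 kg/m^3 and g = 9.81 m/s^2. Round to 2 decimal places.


Apply wave power formula:
  g^2 = 9.81^2 = 96.2361
  Hs^2 = 4.5^2 = 20.25
  Numerator = rho * g^2 * Hs^2 * Tp = 1025 * 96.2361 * 20.25 * 7.1 = 14182253.91
  Denominator = 64 * pi = 201.0619
  P = 14182253.91 / 201.0619 = 70536.74 W/m

70536.74


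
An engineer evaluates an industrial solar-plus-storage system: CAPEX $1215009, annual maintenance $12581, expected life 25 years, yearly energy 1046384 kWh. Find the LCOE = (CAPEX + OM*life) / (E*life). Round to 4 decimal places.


Total cost = CAPEX + OM * lifetime = 1215009 + 12581 * 25 = 1215009 + 314525 = 1529534
Total generation = annual * lifetime = 1046384 * 25 = 26159600 kWh
LCOE = 1529534 / 26159600
LCOE = 0.0585 $/kWh

0.0585


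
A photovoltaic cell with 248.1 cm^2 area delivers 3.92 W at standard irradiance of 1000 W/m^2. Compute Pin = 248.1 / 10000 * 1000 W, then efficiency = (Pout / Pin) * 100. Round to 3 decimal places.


First compute the input power:
  Pin = area_cm2 / 10000 * G = 248.1 / 10000 * 1000 = 24.81 W
Then compute efficiency:
  Efficiency = (Pout / Pin) * 100 = (3.92 / 24.81) * 100
  Efficiency = 15.800%

15.800


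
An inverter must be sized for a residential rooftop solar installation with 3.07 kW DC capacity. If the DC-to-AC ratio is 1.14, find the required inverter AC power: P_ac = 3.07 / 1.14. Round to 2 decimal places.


The inverter AC capacity is determined by the DC/AC ratio.
Given: P_dc = 3.07 kW, DC/AC ratio = 1.14
P_ac = P_dc / ratio = 3.07 / 1.14
P_ac = 2.69 kW

2.69


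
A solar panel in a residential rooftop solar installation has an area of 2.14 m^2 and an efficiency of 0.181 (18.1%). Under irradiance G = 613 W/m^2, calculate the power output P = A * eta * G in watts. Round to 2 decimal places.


Use the solar power formula P = A * eta * G.
Given: A = 2.14 m^2, eta = 0.181, G = 613 W/m^2
P = 2.14 * 0.181 * 613
P = 237.44 W

237.44


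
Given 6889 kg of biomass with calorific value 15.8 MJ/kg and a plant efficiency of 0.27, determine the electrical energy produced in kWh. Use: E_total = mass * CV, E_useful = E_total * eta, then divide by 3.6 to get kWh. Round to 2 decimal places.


Total energy = mass * CV = 6889 * 15.8 = 108846.2 MJ
Useful energy = total * eta = 108846.2 * 0.27 = 29388.47 MJ
Convert to kWh: 29388.47 / 3.6
Useful energy = 8163.47 kWh

8163.47


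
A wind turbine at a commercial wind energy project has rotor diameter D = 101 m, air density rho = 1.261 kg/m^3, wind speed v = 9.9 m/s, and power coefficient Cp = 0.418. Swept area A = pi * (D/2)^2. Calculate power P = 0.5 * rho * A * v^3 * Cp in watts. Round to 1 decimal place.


Step 1 -- Compute swept area:
  A = pi * (D/2)^2 = pi * (101/2)^2 = 8011.85 m^2
Step 2 -- Apply wind power equation:
  P = 0.5 * rho * A * v^3 * Cp
  v^3 = 9.9^3 = 970.299
  P = 0.5 * 1.261 * 8011.85 * 970.299 * 0.418
  P = 2048800.1 W

2048800.1


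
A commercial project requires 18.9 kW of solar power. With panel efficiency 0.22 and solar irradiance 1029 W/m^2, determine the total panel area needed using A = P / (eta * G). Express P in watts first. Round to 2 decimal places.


Convert target power to watts: P = 18.9 * 1000 = 18900.0 W
Compute denominator: eta * G = 0.22 * 1029 = 226.38
Required area A = P / (eta * G) = 18900.0 / 226.38
A = 83.49 m^2

83.49


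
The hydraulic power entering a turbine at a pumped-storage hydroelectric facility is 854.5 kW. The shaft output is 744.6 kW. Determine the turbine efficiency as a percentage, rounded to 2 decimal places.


Turbine efficiency = (output power / input power) * 100
eta = (744.6 / 854.5) * 100
eta = 87.14%

87.14


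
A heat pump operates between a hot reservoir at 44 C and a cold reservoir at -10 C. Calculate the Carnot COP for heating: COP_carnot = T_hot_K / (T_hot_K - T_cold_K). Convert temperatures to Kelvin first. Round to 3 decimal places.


Convert to Kelvin:
  T_hot = 44 + 273.15 = 317.15 K
  T_cold = -10 + 273.15 = 263.15 K
Apply Carnot COP formula:
  COP = T_hot_K / (T_hot_K - T_cold_K) = 317.15 / 54.0
  COP = 5.873

5.873


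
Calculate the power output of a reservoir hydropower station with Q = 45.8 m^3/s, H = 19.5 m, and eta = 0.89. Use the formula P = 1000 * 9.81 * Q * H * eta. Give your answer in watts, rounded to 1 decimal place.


Apply the hydropower formula P = rho * g * Q * H * eta
rho * g = 1000 * 9.81 = 9810.0
P = 9810.0 * 45.8 * 19.5 * 0.89
P = 7797566.8 W

7797566.8


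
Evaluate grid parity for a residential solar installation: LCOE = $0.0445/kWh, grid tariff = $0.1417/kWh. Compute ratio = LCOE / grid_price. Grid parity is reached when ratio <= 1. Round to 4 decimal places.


Compare LCOE to grid price:
  LCOE = $0.0445/kWh, Grid price = $0.1417/kWh
  Ratio = LCOE / grid_price = 0.0445 / 0.1417 = 0.3140
  Grid parity achieved (ratio <= 1)? yes

0.3140


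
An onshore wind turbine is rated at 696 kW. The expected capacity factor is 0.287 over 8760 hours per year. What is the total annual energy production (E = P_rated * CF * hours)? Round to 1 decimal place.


Annual energy = rated_kW * capacity_factor * hours_per_year
Given: P_rated = 696 kW, CF = 0.287, hours = 8760
E = 696 * 0.287 * 8760
E = 1749827.5 kWh

1749827.5


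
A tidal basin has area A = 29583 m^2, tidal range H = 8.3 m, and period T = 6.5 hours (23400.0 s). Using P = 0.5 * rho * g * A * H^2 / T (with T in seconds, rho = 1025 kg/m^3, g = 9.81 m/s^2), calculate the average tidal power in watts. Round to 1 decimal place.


Convert period to seconds: T = 6.5 * 3600 = 23400.0 s
H^2 = 8.3^2 = 68.89
P = 0.5 * rho * g * A * H^2 / T
P = 0.5 * 1025 * 9.81 * 29583 * 68.89 / 23400.0
P = 437870.2 W

437870.2


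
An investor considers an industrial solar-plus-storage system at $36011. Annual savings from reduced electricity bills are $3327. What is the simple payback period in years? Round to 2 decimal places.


Simple payback period = initial cost / annual savings
Payback = 36011 / 3327
Payback = 10.82 years

10.82


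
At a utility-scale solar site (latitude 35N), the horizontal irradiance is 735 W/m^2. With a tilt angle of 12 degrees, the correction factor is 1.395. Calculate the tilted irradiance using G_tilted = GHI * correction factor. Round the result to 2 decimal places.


Identify the given values:
  GHI = 735 W/m^2, tilt correction factor = 1.395
Apply the formula G_tilted = GHI * factor:
  G_tilted = 735 * 1.395
  G_tilted = 1025.33 W/m^2

1025.33


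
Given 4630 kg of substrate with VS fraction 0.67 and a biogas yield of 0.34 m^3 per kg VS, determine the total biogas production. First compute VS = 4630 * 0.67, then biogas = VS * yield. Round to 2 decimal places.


Compute volatile solids:
  VS = mass * VS_fraction = 4630 * 0.67 = 3102.1 kg
Calculate biogas volume:
  Biogas = VS * specific_yield = 3102.1 * 0.34
  Biogas = 1054.71 m^3

1054.71


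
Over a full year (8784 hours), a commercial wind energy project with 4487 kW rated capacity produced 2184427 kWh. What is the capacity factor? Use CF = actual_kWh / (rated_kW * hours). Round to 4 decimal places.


Capacity factor = actual output / maximum possible output
Maximum possible = rated * hours = 4487 * 8784 = 39413808 kWh
CF = 2184427 / 39413808
CF = 0.0554

0.0554


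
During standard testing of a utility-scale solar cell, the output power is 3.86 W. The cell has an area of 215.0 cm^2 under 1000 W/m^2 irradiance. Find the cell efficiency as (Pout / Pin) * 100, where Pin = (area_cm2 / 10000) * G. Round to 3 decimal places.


First compute the input power:
  Pin = area_cm2 / 10000 * G = 215.0 / 10000 * 1000 = 21.5 W
Then compute efficiency:
  Efficiency = (Pout / Pin) * 100 = (3.86 / 21.5) * 100
  Efficiency = 17.953%

17.953


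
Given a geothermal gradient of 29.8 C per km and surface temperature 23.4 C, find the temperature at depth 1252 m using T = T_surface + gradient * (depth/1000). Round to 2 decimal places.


Convert depth to km: 1252 / 1000 = 1.252 km
Temperature increase = gradient * depth_km = 29.8 * 1.252 = 37.31 C
Temperature at depth = T_surface + delta_T = 23.4 + 37.31
T = 60.71 C

60.71


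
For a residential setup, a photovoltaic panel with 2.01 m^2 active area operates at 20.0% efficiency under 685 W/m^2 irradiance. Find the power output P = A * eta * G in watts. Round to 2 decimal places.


Use the solar power formula P = A * eta * G.
Given: A = 2.01 m^2, eta = 0.2, G = 685 W/m^2
P = 2.01 * 0.2 * 685
P = 275.37 W

275.37


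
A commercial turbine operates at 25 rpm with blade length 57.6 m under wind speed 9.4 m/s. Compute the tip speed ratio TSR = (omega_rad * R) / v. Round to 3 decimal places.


Convert rotational speed to rad/s:
  omega = 25 * 2 * pi / 60 = 2.618 rad/s
Compute tip speed:
  v_tip = omega * R = 2.618 * 57.6 = 150.796 m/s
Tip speed ratio:
  TSR = v_tip / v_wind = 150.796 / 9.4 = 16.042

16.042


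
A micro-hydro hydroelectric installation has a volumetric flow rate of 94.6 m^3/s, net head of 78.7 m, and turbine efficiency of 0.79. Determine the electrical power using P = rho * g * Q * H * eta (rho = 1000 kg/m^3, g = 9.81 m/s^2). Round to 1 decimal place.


Apply the hydropower formula P = rho * g * Q * H * eta
rho * g = 1000 * 9.81 = 9810.0
P = 9810.0 * 94.6 * 78.7 * 0.79
P = 57698160.5 W

57698160.5


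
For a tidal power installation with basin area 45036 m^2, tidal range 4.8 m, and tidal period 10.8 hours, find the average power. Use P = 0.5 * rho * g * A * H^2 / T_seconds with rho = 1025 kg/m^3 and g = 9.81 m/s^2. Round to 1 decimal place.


Convert period to seconds: T = 10.8 * 3600 = 38880.0 s
H^2 = 4.8^2 = 23.04
P = 0.5 * rho * g * A * H^2 / T
P = 0.5 * 1025 * 9.81 * 45036 * 23.04 / 38880.0
P = 134177.3 W

134177.3


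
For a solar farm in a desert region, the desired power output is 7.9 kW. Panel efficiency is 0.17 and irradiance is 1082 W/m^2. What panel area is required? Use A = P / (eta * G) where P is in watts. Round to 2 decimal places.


Convert target power to watts: P = 7.9 * 1000 = 7900.0 W
Compute denominator: eta * G = 0.17 * 1082 = 183.94
Required area A = P / (eta * G) = 7900.0 / 183.94
A = 42.95 m^2

42.95


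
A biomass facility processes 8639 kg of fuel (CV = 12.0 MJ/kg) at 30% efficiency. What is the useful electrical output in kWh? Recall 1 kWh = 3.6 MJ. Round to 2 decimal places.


Total energy = mass * CV = 8639 * 12.0 = 103668.0 MJ
Useful energy = total * eta = 103668.0 * 0.3 = 31100.4 MJ
Convert to kWh: 31100.4 / 3.6
Useful energy = 8639.00 kWh

8639.00


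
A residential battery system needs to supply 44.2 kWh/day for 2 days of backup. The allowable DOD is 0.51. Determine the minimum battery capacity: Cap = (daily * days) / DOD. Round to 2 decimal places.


Total energy needed = daily * days = 44.2 * 2 = 88.4 kWh
Account for depth of discharge:
  Cap = total_energy / DOD = 88.4 / 0.51
  Cap = 173.33 kWh

173.33


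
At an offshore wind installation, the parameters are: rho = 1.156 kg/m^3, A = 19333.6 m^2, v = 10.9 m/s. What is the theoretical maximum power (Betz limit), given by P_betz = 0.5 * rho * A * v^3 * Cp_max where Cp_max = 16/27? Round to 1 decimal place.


The Betz coefficient Cp_max = 16/27 = 0.5926
v^3 = 10.9^3 = 1295.029
P_betz = 0.5 * rho * A * v^3 * Cp_max
P_betz = 0.5 * 1.156 * 19333.6 * 1295.029 * 0.5926
P_betz = 8575832.3 W

8575832.3


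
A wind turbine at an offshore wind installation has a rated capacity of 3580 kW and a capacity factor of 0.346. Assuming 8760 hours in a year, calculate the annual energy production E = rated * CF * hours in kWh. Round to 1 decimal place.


Annual energy = rated_kW * capacity_factor * hours_per_year
Given: P_rated = 3580 kW, CF = 0.346, hours = 8760
E = 3580 * 0.346 * 8760
E = 10850836.8 kWh

10850836.8


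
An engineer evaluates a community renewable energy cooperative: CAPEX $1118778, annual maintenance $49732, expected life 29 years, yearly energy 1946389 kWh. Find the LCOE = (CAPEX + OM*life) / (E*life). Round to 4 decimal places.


Total cost = CAPEX + OM * lifetime = 1118778 + 49732 * 29 = 1118778 + 1442228 = 2561006
Total generation = annual * lifetime = 1946389 * 29 = 56445281 kWh
LCOE = 2561006 / 56445281
LCOE = 0.0454 $/kWh

0.0454


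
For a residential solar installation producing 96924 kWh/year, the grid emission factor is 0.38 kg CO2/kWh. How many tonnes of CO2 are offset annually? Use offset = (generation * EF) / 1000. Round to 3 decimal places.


CO2 offset in kg = generation * emission_factor
CO2 offset = 96924 * 0.38 = 36831.12 kg
Convert to tonnes:
  CO2 offset = 36831.12 / 1000 = 36.831 tonnes

36.831


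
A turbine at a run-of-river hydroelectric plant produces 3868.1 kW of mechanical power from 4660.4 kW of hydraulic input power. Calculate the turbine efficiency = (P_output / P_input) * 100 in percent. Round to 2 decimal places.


Turbine efficiency = (output power / input power) * 100
eta = (3868.1 / 4660.4) * 100
eta = 83.00%

83.00


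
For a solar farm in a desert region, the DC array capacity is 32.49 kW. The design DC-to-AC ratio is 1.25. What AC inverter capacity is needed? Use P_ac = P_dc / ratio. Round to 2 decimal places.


The inverter AC capacity is determined by the DC/AC ratio.
Given: P_dc = 32.49 kW, DC/AC ratio = 1.25
P_ac = P_dc / ratio = 32.49 / 1.25
P_ac = 25.99 kW

25.99


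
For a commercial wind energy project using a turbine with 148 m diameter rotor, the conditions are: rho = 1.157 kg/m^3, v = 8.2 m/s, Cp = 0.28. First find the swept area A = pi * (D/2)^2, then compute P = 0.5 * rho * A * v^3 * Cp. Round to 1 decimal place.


Step 1 -- Compute swept area:
  A = pi * (D/2)^2 = pi * (148/2)^2 = 17203.36 m^2
Step 2 -- Apply wind power equation:
  P = 0.5 * rho * A * v^3 * Cp
  v^3 = 8.2^3 = 551.368
  P = 0.5 * 1.157 * 17203.36 * 551.368 * 0.28
  P = 1536442.3 W

1536442.3


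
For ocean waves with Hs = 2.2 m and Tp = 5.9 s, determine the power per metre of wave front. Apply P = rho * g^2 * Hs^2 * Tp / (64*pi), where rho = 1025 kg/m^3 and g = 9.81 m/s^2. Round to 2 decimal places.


Apply wave power formula:
  g^2 = 9.81^2 = 96.2361
  Hs^2 = 2.2^2 = 4.84
  Numerator = rho * g^2 * Hs^2 * Tp = 1025 * 96.2361 * 4.84 * 5.9 = 2816821.02
  Denominator = 64 * pi = 201.0619
  P = 2816821.02 / 201.0619 = 14009.72 W/m

14009.72


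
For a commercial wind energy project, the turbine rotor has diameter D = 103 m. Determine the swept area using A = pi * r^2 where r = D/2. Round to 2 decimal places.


Compute the rotor radius:
  r = D / 2 = 103 / 2 = 51.5 m
Calculate swept area:
  A = pi * r^2 = pi * 51.5^2
  A = 8332.29 m^2

8332.29


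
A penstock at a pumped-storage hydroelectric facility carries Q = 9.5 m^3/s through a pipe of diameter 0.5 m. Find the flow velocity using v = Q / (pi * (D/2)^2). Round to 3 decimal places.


Compute pipe cross-sectional area:
  A = pi * (D/2)^2 = pi * (0.5/2)^2 = 0.1963 m^2
Calculate velocity:
  v = Q / A = 9.5 / 0.1963
  v = 48.383 m/s

48.383


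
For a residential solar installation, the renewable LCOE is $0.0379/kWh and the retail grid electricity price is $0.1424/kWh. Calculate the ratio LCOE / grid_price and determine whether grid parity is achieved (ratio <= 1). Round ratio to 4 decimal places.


Compare LCOE to grid price:
  LCOE = $0.0379/kWh, Grid price = $0.1424/kWh
  Ratio = LCOE / grid_price = 0.0379 / 0.1424 = 0.2662
  Grid parity achieved (ratio <= 1)? yes

0.2662


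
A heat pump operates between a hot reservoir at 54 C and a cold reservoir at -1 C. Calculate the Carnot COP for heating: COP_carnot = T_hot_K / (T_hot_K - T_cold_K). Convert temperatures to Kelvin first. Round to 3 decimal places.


Convert to Kelvin:
  T_hot = 54 + 273.15 = 327.15 K
  T_cold = -1 + 273.15 = 272.15 K
Apply Carnot COP formula:
  COP = T_hot_K / (T_hot_K - T_cold_K) = 327.15 / 55.0
  COP = 5.948

5.948


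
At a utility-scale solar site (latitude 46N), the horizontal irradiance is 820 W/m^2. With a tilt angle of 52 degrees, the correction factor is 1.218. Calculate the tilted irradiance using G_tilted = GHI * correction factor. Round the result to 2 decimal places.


Identify the given values:
  GHI = 820 W/m^2, tilt correction factor = 1.218
Apply the formula G_tilted = GHI * factor:
  G_tilted = 820 * 1.218
  G_tilted = 998.76 W/m^2

998.76


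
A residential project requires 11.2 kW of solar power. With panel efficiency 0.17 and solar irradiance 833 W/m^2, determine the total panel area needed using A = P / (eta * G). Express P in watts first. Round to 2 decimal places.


Convert target power to watts: P = 11.2 * 1000 = 11200.0 W
Compute denominator: eta * G = 0.17 * 833 = 141.61
Required area A = P / (eta * G) = 11200.0 / 141.61
A = 79.09 m^2

79.09


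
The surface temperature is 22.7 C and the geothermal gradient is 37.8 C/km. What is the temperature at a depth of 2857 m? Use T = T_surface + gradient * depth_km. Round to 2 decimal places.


Convert depth to km: 2857 / 1000 = 2.857 km
Temperature increase = gradient * depth_km = 37.8 * 2.857 = 107.99 C
Temperature at depth = T_surface + delta_T = 22.7 + 107.99
T = 130.69 C

130.69


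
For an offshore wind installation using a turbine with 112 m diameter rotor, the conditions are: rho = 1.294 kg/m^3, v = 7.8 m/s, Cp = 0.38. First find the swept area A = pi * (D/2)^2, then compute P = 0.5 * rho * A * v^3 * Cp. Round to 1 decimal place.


Step 1 -- Compute swept area:
  A = pi * (D/2)^2 = pi * (112/2)^2 = 9852.03 m^2
Step 2 -- Apply wind power equation:
  P = 0.5 * rho * A * v^3 * Cp
  v^3 = 7.8^3 = 474.552
  P = 0.5 * 1.294 * 9852.03 * 474.552 * 0.38
  P = 1149469.9 W

1149469.9


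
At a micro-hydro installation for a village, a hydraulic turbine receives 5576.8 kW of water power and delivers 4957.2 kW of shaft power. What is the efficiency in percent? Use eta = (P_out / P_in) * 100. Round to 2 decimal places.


Turbine efficiency = (output power / input power) * 100
eta = (4957.2 / 5576.8) * 100
eta = 88.89%

88.89


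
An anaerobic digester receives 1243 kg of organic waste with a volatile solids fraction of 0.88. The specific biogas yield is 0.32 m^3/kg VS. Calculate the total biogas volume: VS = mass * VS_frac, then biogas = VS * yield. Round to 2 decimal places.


Compute volatile solids:
  VS = mass * VS_fraction = 1243 * 0.88 = 1093.84 kg
Calculate biogas volume:
  Biogas = VS * specific_yield = 1093.84 * 0.32
  Biogas = 350.03 m^3

350.03


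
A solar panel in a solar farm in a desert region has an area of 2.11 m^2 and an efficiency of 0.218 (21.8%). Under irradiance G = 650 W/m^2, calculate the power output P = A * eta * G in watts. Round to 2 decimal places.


Use the solar power formula P = A * eta * G.
Given: A = 2.11 m^2, eta = 0.218, G = 650 W/m^2
P = 2.11 * 0.218 * 650
P = 298.99 W

298.99


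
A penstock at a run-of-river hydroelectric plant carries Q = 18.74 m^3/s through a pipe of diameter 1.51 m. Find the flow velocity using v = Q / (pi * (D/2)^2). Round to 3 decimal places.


Compute pipe cross-sectional area:
  A = pi * (D/2)^2 = pi * (1.51/2)^2 = 1.7908 m^2
Calculate velocity:
  v = Q / A = 18.74 / 1.7908
  v = 10.465 m/s

10.465


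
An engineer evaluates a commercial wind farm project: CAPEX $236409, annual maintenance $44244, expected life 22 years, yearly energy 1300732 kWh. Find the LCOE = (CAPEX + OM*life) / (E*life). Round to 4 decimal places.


Total cost = CAPEX + OM * lifetime = 236409 + 44244 * 22 = 236409 + 973368 = 1209777
Total generation = annual * lifetime = 1300732 * 22 = 28616104 kWh
LCOE = 1209777 / 28616104
LCOE = 0.0423 $/kWh

0.0423


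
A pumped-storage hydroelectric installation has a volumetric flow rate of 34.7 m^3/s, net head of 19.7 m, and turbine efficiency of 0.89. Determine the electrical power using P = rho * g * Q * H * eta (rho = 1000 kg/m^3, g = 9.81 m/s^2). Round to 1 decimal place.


Apply the hydropower formula P = rho * g * Q * H * eta
rho * g = 1000 * 9.81 = 9810.0
P = 9810.0 * 34.7 * 19.7 * 0.89
P = 5968355.9 W

5968355.9


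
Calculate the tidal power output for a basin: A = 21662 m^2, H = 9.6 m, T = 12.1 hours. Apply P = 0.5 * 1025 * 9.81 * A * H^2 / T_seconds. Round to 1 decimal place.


Convert period to seconds: T = 12.1 * 3600 = 43560.0 s
H^2 = 9.6^2 = 92.16
P = 0.5 * rho * g * A * H^2 / T
P = 0.5 * 1025 * 9.81 * 21662 * 92.16 / 43560.0
P = 230417.8 W

230417.8


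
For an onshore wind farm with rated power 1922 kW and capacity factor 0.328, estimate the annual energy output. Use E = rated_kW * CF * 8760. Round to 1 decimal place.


Annual energy = rated_kW * capacity_factor * hours_per_year
Given: P_rated = 1922 kW, CF = 0.328, hours = 8760
E = 1922 * 0.328 * 8760
E = 5522444.2 kWh

5522444.2


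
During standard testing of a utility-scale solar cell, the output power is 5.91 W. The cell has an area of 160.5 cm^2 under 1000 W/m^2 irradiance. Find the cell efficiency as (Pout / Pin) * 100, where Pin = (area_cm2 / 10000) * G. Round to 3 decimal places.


First compute the input power:
  Pin = area_cm2 / 10000 * G = 160.5 / 10000 * 1000 = 16.05 W
Then compute efficiency:
  Efficiency = (Pout / Pin) * 100 = (5.91 / 16.05) * 100
  Efficiency = 36.822%

36.822


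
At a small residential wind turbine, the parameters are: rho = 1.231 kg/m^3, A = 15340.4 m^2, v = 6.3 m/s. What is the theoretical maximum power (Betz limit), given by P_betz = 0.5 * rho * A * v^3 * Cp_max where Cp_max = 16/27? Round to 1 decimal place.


The Betz coefficient Cp_max = 16/27 = 0.5926
v^3 = 6.3^3 = 250.047
P_betz = 0.5 * rho * A * v^3 * Cp_max
P_betz = 0.5 * 1.231 * 15340.4 * 250.047 * 0.5926
P_betz = 1399080.2 W

1399080.2


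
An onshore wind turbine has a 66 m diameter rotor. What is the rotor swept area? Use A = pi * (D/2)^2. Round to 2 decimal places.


Compute the rotor radius:
  r = D / 2 = 66 / 2 = 33.0 m
Calculate swept area:
  A = pi * r^2 = pi * 33.0^2
  A = 3421.19 m^2

3421.19
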